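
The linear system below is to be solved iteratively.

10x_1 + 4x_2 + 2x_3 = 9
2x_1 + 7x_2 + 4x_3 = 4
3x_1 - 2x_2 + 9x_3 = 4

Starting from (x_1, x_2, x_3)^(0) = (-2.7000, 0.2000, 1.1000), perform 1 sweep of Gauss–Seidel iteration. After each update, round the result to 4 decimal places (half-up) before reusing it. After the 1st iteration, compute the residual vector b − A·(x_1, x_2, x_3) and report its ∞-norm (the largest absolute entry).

Iteration 1:
  x_1 = (9 - (4)·0.2000 - (2)·1.1000) / (10) = 0.6000
  x_2 = (4 - (2)·0.6000 - (4)·1.1000) / (7) = -0.2286
  x_3 = (4 - (3)·0.6000 - (-2)·-0.2286) / (9) = 0.1936
Residual b − A·x = (3.5272, 3.6258, 0.0004); ∞-norm = 3.6258

3.6258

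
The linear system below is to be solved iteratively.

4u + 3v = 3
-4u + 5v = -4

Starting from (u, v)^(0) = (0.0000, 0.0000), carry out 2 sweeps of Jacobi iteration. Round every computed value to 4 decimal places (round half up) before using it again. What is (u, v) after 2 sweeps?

(1.3500, -0.2000)

Iteration 1:
  u = (3 - (3)·0.0000) / (4) = 0.7500
  v = (-4 - (-4)·0.0000) / (5) = -0.8000
Iteration 2:
  u = (3 - (3)·-0.8000) / (4) = 1.3500
  v = (-4 - (-4)·0.7500) / (5) = -0.2000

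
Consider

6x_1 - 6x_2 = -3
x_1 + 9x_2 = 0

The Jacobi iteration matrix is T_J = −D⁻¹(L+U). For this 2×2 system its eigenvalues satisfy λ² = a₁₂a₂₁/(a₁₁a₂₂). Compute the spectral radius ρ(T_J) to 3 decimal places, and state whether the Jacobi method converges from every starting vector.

a₁₂a₂₁/(a₁₁a₂₂) = (-6)·(1) / ((6)·(9)) = -0.111111
ρ = √|-0.111111| = √0.111111 = 0.333
ρ < 1, so Jacobi converges

0.333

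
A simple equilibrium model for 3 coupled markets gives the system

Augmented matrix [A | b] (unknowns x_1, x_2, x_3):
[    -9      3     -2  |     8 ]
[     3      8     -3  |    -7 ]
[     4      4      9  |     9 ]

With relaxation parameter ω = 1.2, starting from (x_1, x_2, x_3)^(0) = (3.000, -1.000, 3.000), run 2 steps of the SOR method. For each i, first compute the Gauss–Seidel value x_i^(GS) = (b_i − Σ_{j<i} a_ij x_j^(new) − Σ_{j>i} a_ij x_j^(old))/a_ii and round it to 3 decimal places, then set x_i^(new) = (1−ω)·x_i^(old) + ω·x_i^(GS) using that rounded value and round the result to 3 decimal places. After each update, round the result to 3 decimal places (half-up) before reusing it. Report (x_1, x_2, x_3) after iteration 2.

Iteration 1:
  x_1: GS value = (8 - (3)·-1.000 - (-2)·3.000) / (-9) = -1.889;  x_1 ← (1−ω)·3.000 + ω·-1.889 = -2.867
  x_2: GS value = (-7 - (3)·-2.867 - (-3)·3.000) / (8) = 1.325;  x_2 ← (1−ω)·-1.000 + ω·1.325 = 1.790
  x_3: GS value = (9 - (4)·-2.867 - (4)·1.790) / (9) = 1.479;  x_3 ← (1−ω)·3.000 + ω·1.479 = 1.175
Iteration 2:
  x_1: GS value = (8 - (3)·1.790 - (-2)·1.175) / (-9) = -0.553;  x_1 ← (1−ω)·-2.867 + ω·-0.553 = -0.090
  x_2: GS value = (-7 - (3)·-0.090 - (-3)·1.175) / (8) = -0.401;  x_2 ← (1−ω)·1.790 + ω·-0.401 = -0.839
  x_3: GS value = (9 - (4)·-0.090 - (4)·-0.839) / (9) = 1.413;  x_3 ← (1−ω)·1.175 + ω·1.413 = 1.461

(-0.090, -0.839, 1.461)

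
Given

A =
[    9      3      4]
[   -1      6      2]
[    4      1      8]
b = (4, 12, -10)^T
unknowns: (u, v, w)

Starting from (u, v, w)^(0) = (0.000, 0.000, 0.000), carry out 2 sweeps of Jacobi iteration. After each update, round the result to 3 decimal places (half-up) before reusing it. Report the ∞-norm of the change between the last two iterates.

Iteration 1:
  u = (4 - (3)·0.000 - (4)·0.000) / (9) = 0.444
  v = (12 - (-1)·0.000 - (2)·0.000) / (6) = 2.000
  w = (-10 - (4)·0.000 - (1)·0.000) / (8) = -1.250
Iteration 2:
  u = (4 - (3)·2.000 - (4)·-1.250) / (9) = 0.333
  v = (12 - (-1)·0.444 - (2)·-1.250) / (6) = 2.491
  w = (-10 - (4)·0.444 - (1)·2.000) / (8) = -1.722
Change: (-0.111, 0.491, -0.472) → max |·| = 0.491

0.491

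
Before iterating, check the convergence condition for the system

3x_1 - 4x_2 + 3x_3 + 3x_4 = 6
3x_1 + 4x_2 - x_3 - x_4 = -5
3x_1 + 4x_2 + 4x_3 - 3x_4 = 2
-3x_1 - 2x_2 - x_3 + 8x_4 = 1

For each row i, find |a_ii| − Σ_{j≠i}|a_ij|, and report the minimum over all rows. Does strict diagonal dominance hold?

-7

row 1: |3| − (4+3+3) = -7
row 2: |4| − (3+1+1) = -1
row 3: |4| − (3+4+3) = -6
row 4: |8| − (3+2+1) = 2
minimum over rows = -7 → not strictly diagonally dominant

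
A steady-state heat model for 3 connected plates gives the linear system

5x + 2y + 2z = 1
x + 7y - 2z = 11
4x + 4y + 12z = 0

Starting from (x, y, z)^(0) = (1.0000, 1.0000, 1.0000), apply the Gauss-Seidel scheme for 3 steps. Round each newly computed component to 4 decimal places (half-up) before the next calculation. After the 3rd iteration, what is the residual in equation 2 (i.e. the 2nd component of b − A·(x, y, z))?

-0.0980

Iteration 1:
  x = (1 - (2)·1.0000 - (2)·1.0000) / (5) = -0.6000
  y = (11 - (1)·-0.6000 - (-2)·1.0000) / (7) = 1.9429
  z = (0 - (4)·-0.6000 - (4)·1.9429) / (12) = -0.4476
Iteration 2:
  x = (1 - (2)·1.9429 - (2)·-0.4476) / (5) = -0.3981
  y = (11 - (1)·-0.3981 - (-2)·-0.4476) / (7) = 1.5004
  z = (0 - (4)·-0.3981 - (4)·1.5004) / (12) = -0.3674
Iteration 3:
  x = (1 - (2)·1.5004 - (2)·-0.3674) / (5) = -0.2532
  y = (11 - (1)·-0.2532 - (-2)·-0.3674) / (7) = 1.5026
  z = (0 - (4)·-0.2532 - (4)·1.5026) / (12) = -0.4165
Residual b − A·x = (0.0938, -0.0980, 0.0004)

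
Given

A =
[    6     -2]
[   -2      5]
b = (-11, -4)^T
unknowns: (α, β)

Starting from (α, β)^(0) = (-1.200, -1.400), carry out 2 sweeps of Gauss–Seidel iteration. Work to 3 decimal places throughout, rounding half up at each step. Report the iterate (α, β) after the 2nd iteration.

(-2.407, -1.763)

Iteration 1:
  α = (-11 - (-2)·-1.400) / (6) = -2.300
  β = (-4 - (-2)·-2.300) / (5) = -1.720
Iteration 2:
  α = (-11 - (-2)·-1.720) / (6) = -2.407
  β = (-4 - (-2)·-2.407) / (5) = -1.763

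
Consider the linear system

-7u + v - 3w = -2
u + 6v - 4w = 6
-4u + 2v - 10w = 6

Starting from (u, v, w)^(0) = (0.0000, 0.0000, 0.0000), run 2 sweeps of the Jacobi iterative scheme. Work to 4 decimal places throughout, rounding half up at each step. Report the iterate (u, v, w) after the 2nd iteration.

Iteration 1:
  u = (-2 - (1)·0.0000 - (-3)·0.0000) / (-7) = 0.2857
  v = (6 - (1)·0.0000 - (-4)·0.0000) / (6) = 1.0000
  w = (6 - (-4)·0.0000 - (2)·0.0000) / (-10) = -0.6000
Iteration 2:
  u = (-2 - (1)·1.0000 - (-3)·-0.6000) / (-7) = 0.6857
  v = (6 - (1)·0.2857 - (-4)·-0.6000) / (6) = 0.5524
  w = (6 - (-4)·0.2857 - (2)·1.0000) / (-10) = -0.5143

(0.6857, 0.5524, -0.5143)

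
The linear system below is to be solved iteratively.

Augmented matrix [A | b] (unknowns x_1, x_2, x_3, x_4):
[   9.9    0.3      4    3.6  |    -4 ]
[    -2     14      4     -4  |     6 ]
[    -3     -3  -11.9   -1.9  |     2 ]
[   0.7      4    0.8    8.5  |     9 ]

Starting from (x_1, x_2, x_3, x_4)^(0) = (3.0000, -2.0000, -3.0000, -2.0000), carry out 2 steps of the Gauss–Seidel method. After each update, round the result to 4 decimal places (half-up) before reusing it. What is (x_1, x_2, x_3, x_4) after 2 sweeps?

Iteration 1:
  x_1 = (-4 - (0.3)·-2.0000 - (4)·-3.0000 - (3.6)·-2.0000) / (9.9) = 1.5960
  x_2 = (6 - (-2)·1.5960 - (4)·-3.0000 - (-4)·-2.0000) / (14) = 0.9423
  x_3 = (2 - (-3)·1.5960 - (-3)·0.9423 - (-1.9)·-2.0000) / (-11.9) = -0.4886
  x_4 = (9 - (0.7)·1.5960 - (4)·0.9423 - (0.8)·-0.4886) / (8.5) = 0.5299
Iteration 2:
  x_1 = (-4 - (0.3)·0.9423 - (4)·-0.4886 - (3.6)·0.5299) / (9.9) = -0.4279
  x_2 = (6 - (-2)·-0.4279 - (4)·-0.4886 - (-4)·0.5299) / (14) = 0.6584
  x_3 = (2 - (-3)·-0.4279 - (-3)·0.6584 - (-1.9)·0.5299) / (-11.9) = -0.3108
  x_4 = (9 - (0.7)·-0.4279 - (4)·0.6584 - (0.8)·-0.3108) / (8.5) = 0.8135

(-0.4279, 0.6584, -0.3108, 0.8135)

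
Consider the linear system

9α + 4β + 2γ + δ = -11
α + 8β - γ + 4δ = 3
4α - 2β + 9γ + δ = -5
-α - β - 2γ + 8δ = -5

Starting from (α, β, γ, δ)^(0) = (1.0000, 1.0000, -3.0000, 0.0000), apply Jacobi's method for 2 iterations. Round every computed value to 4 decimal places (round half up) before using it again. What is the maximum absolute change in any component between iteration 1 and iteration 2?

Iteration 1:
  α = (-11 - (4)·1.0000 - (2)·-3.0000 - (1)·0.0000) / (9) = -1.0000
  β = (3 - (1)·1.0000 - (-1)·-3.0000 - (4)·0.0000) / (8) = -0.1250
  γ = (-5 - (4)·1.0000 - (-2)·1.0000 - (1)·0.0000) / (9) = -0.7778
  δ = (-5 - (-1)·1.0000 - (-1)·1.0000 - (-2)·-3.0000) / (8) = -1.1250
Iteration 2:
  α = (-11 - (4)·-0.1250 - (2)·-0.7778 - (1)·-1.1250) / (9) = -0.8688
  β = (3 - (1)·-1.0000 - (-1)·-0.7778 - (4)·-1.1250) / (8) = 0.9653
  γ = (-5 - (4)·-1.0000 - (-2)·-0.1250 - (1)·-1.1250) / (9) = -0.0139
  δ = (-5 - (-1)·-1.0000 - (-1)·-0.1250 - (-2)·-0.7778) / (8) = -0.9601
Change: (0.1312, 1.0903, 0.7639, 0.1649) → max |·| = 1.0903

1.0903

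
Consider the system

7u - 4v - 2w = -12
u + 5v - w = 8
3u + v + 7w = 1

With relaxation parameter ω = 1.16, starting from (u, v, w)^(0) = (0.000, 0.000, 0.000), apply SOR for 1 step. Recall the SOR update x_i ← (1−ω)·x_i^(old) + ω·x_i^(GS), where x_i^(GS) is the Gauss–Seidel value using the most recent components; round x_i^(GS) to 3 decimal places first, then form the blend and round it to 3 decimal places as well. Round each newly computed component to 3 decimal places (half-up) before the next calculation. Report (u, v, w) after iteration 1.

(-1.988, 2.318, 0.770)

Iteration 1:
  u: GS value = (-12 - (-4)·0.000 - (-2)·0.000) / (7) = -1.714;  u ← (1−ω)·0.000 + ω·-1.714 = -1.988
  v: GS value = (8 - (1)·-1.988 - (-1)·0.000) / (5) = 1.998;  v ← (1−ω)·0.000 + ω·1.998 = 2.318
  w: GS value = (1 - (3)·-1.988 - (1)·2.318) / (7) = 0.664;  w ← (1−ω)·0.000 + ω·0.664 = 0.770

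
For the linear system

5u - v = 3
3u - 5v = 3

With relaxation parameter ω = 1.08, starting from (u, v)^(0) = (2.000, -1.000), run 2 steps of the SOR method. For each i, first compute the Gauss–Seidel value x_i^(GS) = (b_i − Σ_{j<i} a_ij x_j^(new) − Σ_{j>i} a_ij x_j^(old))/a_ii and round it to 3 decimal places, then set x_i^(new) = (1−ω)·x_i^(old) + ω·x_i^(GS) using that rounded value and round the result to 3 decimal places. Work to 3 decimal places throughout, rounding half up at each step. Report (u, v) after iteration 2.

Iteration 1:
  u: GS value = (3 - (-1)·-1.000) / (5) = 0.400;  u ← (1−ω)·2.000 + ω·0.400 = 0.272
  v: GS value = (3 - (3)·0.272) / (-5) = -0.437;  v ← (1−ω)·-1.000 + ω·-0.437 = -0.392
Iteration 2:
  u: GS value = (3 - (-1)·-0.392) / (5) = 0.522;  u ← (1−ω)·0.272 + ω·0.522 = 0.542
  v: GS value = (3 - (3)·0.542) / (-5) = -0.275;  v ← (1−ω)·-0.392 + ω·-0.275 = -0.266

(0.542, -0.266)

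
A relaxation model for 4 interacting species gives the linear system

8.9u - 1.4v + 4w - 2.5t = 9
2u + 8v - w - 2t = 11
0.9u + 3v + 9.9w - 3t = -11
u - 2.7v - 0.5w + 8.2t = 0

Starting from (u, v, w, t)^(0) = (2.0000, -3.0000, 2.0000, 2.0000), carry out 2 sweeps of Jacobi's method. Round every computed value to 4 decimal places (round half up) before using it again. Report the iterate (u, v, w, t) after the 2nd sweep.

Iteration 1:
  u = (9 - (-1.4)·-3.0000 - (4)·2.0000 - (-2.5)·2.0000) / (8.9) = 0.2022
  v = (11 - (2)·2.0000 - (-1)·2.0000 - (-2)·2.0000) / (8) = 1.6250
  w = (-11 - (0.9)·2.0000 - (3)·-3.0000 - (-3)·2.0000) / (9.9) = 0.2222
  t = (0 - (1)·2.0000 - (-2.7)·-3.0000 - (-0.5)·2.0000) / (8.2) = -1.1098
Iteration 2:
  u = (9 - (-1.4)·1.6250 - (4)·0.2222 - (-2.5)·-1.1098) / (8.9) = 0.8552
  v = (11 - (2)·0.2022 - (-1)·0.2222 - (-2)·-1.1098) / (8) = 1.0748
  w = (-11 - (0.9)·0.2022 - (3)·1.6250 - (-3)·-1.1098) / (9.9) = -1.9582
  t = (0 - (1)·0.2022 - (-2.7)·1.6250 - (-0.5)·0.2222) / (8.2) = 0.5240

(0.8552, 1.0748, -1.9582, 0.5240)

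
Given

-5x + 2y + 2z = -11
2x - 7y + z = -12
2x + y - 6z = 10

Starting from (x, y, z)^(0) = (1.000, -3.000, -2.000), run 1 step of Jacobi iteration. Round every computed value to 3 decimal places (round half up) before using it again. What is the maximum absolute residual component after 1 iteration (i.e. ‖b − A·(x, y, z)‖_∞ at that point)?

9.762

Iteration 1:
  x = (-11 - (2)·-3.000 - (2)·-2.000) / (-5) = 0.200
  y = (-12 - (2)·1.000 - (1)·-2.000) / (-7) = 1.714
  z = (10 - (2)·1.000 - (1)·-3.000) / (-6) = -1.833
Residual b − A·x = (-9.762, 1.431, -3.112); ∞-norm = 9.762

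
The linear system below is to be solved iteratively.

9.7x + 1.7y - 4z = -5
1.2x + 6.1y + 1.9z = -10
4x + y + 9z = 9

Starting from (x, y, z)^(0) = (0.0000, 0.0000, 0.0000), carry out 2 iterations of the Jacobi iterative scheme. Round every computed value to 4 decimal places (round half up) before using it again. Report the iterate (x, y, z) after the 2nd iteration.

Iteration 1:
  x = (-5 - (1.7)·0.0000 - (-4)·0.0000) / (9.7) = -0.5155
  y = (-10 - (1.2)·0.0000 - (1.9)·0.0000) / (6.1) = -1.6393
  z = (9 - (4)·0.0000 - (1)·0.0000) / (9) = 1.0000
Iteration 2:
  x = (-5 - (1.7)·-1.6393 - (-4)·1.0000) / (9.7) = 0.1842
  y = (-10 - (1.2)·-0.5155 - (1.9)·1.0000) / (6.1) = -1.8494
  z = (9 - (4)·-0.5155 - (1)·-1.6393) / (9) = 1.4113

(0.1842, -1.8494, 1.4113)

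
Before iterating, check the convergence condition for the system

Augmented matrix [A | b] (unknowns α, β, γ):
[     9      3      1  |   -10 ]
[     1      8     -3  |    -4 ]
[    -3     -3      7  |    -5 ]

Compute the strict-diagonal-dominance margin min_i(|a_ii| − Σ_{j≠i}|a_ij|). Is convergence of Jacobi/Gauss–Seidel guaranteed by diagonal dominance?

1

row 1: |9| − (3+1) = 5
row 2: |8| − (1+3) = 4
row 3: |7| − (3+3) = 1
minimum over rows = 1 → strictly diagonally dominant (convergence guaranteed)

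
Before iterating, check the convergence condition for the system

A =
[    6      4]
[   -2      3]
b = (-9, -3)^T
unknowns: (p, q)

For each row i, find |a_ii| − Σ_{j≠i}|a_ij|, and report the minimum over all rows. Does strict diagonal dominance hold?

1

row 1: |6| − (4) = 2
row 2: |3| − (2) = 1
minimum over rows = 1 → strictly diagonally dominant (convergence guaranteed)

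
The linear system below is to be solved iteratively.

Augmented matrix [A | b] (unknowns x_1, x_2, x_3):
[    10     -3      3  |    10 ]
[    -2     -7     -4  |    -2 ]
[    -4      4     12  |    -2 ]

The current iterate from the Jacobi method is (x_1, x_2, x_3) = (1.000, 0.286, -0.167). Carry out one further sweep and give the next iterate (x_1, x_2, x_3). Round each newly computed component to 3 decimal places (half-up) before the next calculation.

One sweep:
  x_1 = (10 - (-3)·0.286 - (3)·-0.167) / (10) = 1.136
  x_2 = (-2 - (-2)·1.000 - (-4)·-0.167) / (-7) = 0.095
  x_3 = (-2 - (-4)·1.000 - (4)·0.286) / (12) = 0.071

(1.136, 0.095, 0.071)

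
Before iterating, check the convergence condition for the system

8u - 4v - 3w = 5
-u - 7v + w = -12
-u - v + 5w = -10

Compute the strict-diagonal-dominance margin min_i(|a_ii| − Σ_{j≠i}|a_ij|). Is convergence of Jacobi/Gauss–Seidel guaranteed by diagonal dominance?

row 1: |8| − (4+3) = 1
row 2: |-7| − (1+1) = 5
row 3: |5| − (1+1) = 3
minimum over rows = 1 → strictly diagonally dominant (convergence guaranteed)

1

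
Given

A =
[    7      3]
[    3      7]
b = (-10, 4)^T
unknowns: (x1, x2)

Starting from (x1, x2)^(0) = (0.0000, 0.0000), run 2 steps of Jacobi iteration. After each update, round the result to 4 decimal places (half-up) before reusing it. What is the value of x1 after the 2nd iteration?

-1.6735

Iteration 1:
  x1 = (-10 - (3)·0.0000) / (7) = -1.4286
  x2 = (4 - (3)·0.0000) / (7) = 0.5714
Iteration 2:
  x1 = (-10 - (3)·0.5714) / (7) = -1.6735
  x2 = (4 - (3)·-1.4286) / (7) = 1.1837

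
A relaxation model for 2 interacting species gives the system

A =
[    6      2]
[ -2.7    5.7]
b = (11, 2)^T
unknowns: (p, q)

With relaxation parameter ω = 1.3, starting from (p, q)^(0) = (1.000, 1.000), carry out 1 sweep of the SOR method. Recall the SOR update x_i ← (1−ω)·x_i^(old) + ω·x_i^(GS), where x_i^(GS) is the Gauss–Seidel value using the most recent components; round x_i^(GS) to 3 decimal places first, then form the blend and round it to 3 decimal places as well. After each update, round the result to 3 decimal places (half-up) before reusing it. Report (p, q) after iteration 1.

Iteration 1:
  p: GS value = (11 - (2)·1.000) / (6) = 1.500;  p ← (1−ω)·1.000 + ω·1.500 = 1.650
  q: GS value = (2 - (-2.7)·1.650) / (5.7) = 1.132;  q ← (1−ω)·1.000 + ω·1.132 = 1.172

(1.650, 1.172)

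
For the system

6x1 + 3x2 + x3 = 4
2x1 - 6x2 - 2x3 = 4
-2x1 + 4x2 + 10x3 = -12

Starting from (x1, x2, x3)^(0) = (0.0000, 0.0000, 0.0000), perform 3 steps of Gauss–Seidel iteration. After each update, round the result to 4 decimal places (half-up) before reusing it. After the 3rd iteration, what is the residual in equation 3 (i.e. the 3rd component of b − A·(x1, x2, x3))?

Iteration 1:
  x1 = (4 - (3)·0.0000 - (1)·0.0000) / (6) = 0.6667
  x2 = (4 - (2)·0.6667 - (-2)·0.0000) / (-6) = -0.4444
  x3 = (-12 - (-2)·0.6667 - (4)·-0.4444) / (10) = -0.8889
Iteration 2:
  x1 = (4 - (3)·-0.4444 - (1)·-0.8889) / (6) = 1.0370
  x2 = (4 - (2)·1.0370 - (-2)·-0.8889) / (-6) = -0.0247
  x3 = (-12 - (-2)·1.0370 - (4)·-0.0247) / (10) = -0.9827
Iteration 3:
  x1 = (4 - (3)·-0.0247 - (1)·-0.9827) / (6) = 0.8428
  x2 = (4 - (2)·0.8428 - (-2)·-0.9827) / (-6) = -0.0582
  x3 = (-12 - (-2)·0.8428 - (4)·-0.0582) / (10) = -1.0082
Residual b − A·x = (0.1260, -0.0512, 0.0004)

0.0004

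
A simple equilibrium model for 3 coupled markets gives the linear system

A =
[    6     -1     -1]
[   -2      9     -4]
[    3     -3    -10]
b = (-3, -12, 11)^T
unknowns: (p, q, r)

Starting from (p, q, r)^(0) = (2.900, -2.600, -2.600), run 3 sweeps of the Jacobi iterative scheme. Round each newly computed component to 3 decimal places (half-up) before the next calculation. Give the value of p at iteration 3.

Iteration 1:
  p = (-3 - (-1)·-2.600 - (-1)·-2.600) / (6) = -1.367
  q = (-12 - (-2)·2.900 - (-4)·-2.600) / (9) = -1.844
  r = (11 - (3)·2.900 - (-3)·-2.600) / (-10) = 0.550
Iteration 2:
  p = (-3 - (-1)·-1.844 - (-1)·0.550) / (6) = -0.716
  q = (-12 - (-2)·-1.367 - (-4)·0.550) / (9) = -1.393
  r = (11 - (3)·-1.367 - (-3)·-1.844) / (-10) = -0.957
Iteration 3:
  p = (-3 - (-1)·-1.393 - (-1)·-0.957) / (6) = -0.892
  q = (-12 - (-2)·-0.716 - (-4)·-0.957) / (9) = -1.918
  r = (11 - (3)·-0.716 - (-3)·-1.393) / (-10) = -0.897

-0.892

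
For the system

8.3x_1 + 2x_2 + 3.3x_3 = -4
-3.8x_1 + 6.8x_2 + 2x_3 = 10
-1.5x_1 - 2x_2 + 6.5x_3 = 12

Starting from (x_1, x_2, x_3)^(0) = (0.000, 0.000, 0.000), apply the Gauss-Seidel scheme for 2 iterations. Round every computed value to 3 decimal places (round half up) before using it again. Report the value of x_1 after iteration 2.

Iteration 1:
  x_1 = (-4 - (2)·0.000 - (3.3)·0.000) / (8.3) = -0.482
  x_2 = (10 - (-3.8)·-0.482 - (2)·0.000) / (6.8) = 1.201
  x_3 = (12 - (-1.5)·-0.482 - (-2)·1.201) / (6.5) = 2.104
Iteration 2:
  x_1 = (-4 - (2)·1.201 - (3.3)·2.104) / (8.3) = -1.608
  x_2 = (10 - (-3.8)·-1.608 - (2)·2.104) / (6.8) = -0.047
  x_3 = (12 - (-1.5)·-1.608 - (-2)·-0.047) / (6.5) = 1.461

-1.608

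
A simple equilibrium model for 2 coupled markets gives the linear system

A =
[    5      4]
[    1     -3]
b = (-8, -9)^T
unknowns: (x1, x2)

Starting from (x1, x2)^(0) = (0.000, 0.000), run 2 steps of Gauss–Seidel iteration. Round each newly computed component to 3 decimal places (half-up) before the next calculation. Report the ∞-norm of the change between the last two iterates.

Iteration 1:
  x1 = (-8 - (4)·0.000) / (5) = -1.600
  x2 = (-9 - (1)·-1.600) / (-3) = 2.467
Iteration 2:
  x1 = (-8 - (4)·2.467) / (5) = -3.574
  x2 = (-9 - (1)·-3.574) / (-3) = 1.809
Change: (-1.974, -0.658) → max |·| = 1.974

1.974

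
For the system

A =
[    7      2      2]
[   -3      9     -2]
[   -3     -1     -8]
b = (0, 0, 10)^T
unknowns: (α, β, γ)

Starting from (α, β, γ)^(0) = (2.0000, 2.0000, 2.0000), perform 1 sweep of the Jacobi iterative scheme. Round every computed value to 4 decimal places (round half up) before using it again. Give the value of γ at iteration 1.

Iteration 1:
  α = (0 - (2)·2.0000 - (2)·2.0000) / (7) = -1.1429
  β = (0 - (-3)·2.0000 - (-2)·2.0000) / (9) = 1.1111
  γ = (10 - (-3)·2.0000 - (-1)·2.0000) / (-8) = -2.2500

-2.2500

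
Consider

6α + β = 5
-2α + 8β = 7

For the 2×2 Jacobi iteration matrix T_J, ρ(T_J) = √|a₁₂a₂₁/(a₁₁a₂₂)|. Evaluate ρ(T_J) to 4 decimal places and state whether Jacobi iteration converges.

0.2041

a₁₂a₂₁/(a₁₁a₂₂) = (1)·(-2) / ((6)·(8)) = -0.041667
ρ = √|-0.041667| = √0.041667 = 0.2041
ρ < 1, so Jacobi converges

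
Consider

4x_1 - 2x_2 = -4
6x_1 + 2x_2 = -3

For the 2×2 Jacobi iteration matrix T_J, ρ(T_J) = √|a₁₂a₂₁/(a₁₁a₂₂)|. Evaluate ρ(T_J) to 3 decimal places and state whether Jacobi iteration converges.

a₁₂a₂₁/(a₁₁a₂₂) = (-2)·(6) / ((4)·(2)) = -1.500000
ρ = √|-1.500000| = √1.500000 = 1.225
ρ > 1, so Jacobi diverges

1.225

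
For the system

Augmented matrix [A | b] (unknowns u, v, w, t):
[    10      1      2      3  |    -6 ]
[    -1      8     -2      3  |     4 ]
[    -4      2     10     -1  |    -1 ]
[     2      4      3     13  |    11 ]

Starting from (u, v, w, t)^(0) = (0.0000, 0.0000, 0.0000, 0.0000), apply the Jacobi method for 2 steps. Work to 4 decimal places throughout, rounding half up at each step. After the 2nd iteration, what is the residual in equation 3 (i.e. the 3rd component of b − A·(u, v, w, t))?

Iteration 1:
  u = (-6 - (1)·0.0000 - (2)·0.0000 - (3)·0.0000) / (10) = -0.6000
  v = (4 - (-1)·0.0000 - (-2)·0.0000 - (3)·0.0000) / (8) = 0.5000
  w = (-1 - (-4)·0.0000 - (2)·0.0000 - (-1)·0.0000) / (10) = -0.1000
  t = (11 - (2)·0.0000 - (4)·0.0000 - (3)·0.0000) / (13) = 0.8462
Iteration 2:
  u = (-6 - (1)·0.5000 - (2)·-0.1000 - (3)·0.8462) / (10) = -0.8839
  v = (4 - (-1)·-0.6000 - (-2)·-0.1000 - (3)·0.8462) / (8) = 0.0827
  w = (-1 - (-4)·-0.6000 - (2)·0.5000 - (-1)·0.8462) / (10) = -0.3554
  t = (11 - (2)·-0.6000 - (4)·0.5000 - (3)·-0.1000) / (13) = 0.8077
Residual b − A·x = (1.0440, -0.6794, -0.3393, 3.0031)

-0.3393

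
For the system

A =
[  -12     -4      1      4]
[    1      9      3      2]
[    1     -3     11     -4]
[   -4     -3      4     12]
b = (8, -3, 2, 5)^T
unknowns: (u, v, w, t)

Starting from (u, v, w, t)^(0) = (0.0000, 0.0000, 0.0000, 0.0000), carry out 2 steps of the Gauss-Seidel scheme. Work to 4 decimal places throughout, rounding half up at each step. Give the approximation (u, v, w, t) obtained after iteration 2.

Iteration 1:
  u = (8 - (-4)·0.0000 - (1)·0.0000 - (4)·0.0000) / (-12) = -0.6667
  v = (-3 - (1)·-0.6667 - (3)·0.0000 - (2)·0.0000) / (9) = -0.2593
  w = (2 - (1)·-0.6667 - (-3)·-0.2593 - (-4)·0.0000) / (11) = 0.1717
  t = (5 - (-4)·-0.6667 - (-3)·-0.2593 - (4)·0.1717) / (12) = 0.0724
Iteration 2:
  u = (8 - (-4)·-0.2593 - (1)·0.1717 - (4)·0.0724) / (-12) = -0.5418
  v = (-3 - (1)·-0.5418 - (3)·0.1717 - (2)·0.0724) / (9) = -0.3465
  w = (2 - (1)·-0.5418 - (-3)·-0.3465 - (-4)·0.0724) / (11) = 0.1629
  t = (5 - (-4)·-0.5418 - (-3)·-0.3465 - (4)·0.1629) / (12) = 0.0951

(-0.5418, -0.3465, 0.1629, 0.0951)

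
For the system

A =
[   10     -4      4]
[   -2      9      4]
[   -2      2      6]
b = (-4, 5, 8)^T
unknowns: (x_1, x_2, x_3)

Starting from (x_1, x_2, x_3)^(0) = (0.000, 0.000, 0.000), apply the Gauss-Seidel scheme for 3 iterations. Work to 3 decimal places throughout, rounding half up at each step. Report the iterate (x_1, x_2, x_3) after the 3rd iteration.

(-0.875, -0.145, 1.090)

Iteration 1:
  x_1 = (-4 - (-4)·0.000 - (4)·0.000) / (10) = -0.400
  x_2 = (5 - (-2)·-0.400 - (4)·0.000) / (9) = 0.467
  x_3 = (8 - (-2)·-0.400 - (2)·0.467) / (6) = 1.044
Iteration 2:
  x_1 = (-4 - (-4)·0.467 - (4)·1.044) / (10) = -0.631
  x_2 = (5 - (-2)·-0.631 - (4)·1.044) / (9) = -0.049
  x_3 = (8 - (-2)·-0.631 - (2)·-0.049) / (6) = 1.139
Iteration 3:
  x_1 = (-4 - (-4)·-0.049 - (4)·1.139) / (10) = -0.875
  x_2 = (5 - (-2)·-0.875 - (4)·1.139) / (9) = -0.145
  x_3 = (8 - (-2)·-0.875 - (2)·-0.145) / (6) = 1.090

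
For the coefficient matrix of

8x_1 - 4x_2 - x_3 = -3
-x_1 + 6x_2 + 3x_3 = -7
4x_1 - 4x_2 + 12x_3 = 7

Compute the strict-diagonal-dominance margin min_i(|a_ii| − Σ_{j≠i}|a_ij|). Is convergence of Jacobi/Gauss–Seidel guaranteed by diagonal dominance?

row 1: |8| − (4+1) = 3
row 2: |6| − (1+3) = 2
row 3: |12| − (4+4) = 4
minimum over rows = 2 → strictly diagonally dominant (convergence guaranteed)

2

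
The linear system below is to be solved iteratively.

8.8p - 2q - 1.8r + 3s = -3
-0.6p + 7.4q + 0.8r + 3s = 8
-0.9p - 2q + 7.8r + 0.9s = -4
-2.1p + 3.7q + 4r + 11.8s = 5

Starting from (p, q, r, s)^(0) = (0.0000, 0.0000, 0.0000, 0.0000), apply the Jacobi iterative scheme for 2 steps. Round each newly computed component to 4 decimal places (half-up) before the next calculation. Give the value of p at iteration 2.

-0.3445

Iteration 1:
  p = (-3 - (-2)·0.0000 - (-1.8)·0.0000 - (3)·0.0000) / (8.8) = -0.3409
  q = (8 - (-0.6)·0.0000 - (0.8)·0.0000 - (3)·0.0000) / (7.4) = 1.0811
  r = (-4 - (-0.9)·0.0000 - (-2)·0.0000 - (0.9)·0.0000) / (7.8) = -0.5128
  s = (5 - (-2.1)·0.0000 - (3.7)·0.0000 - (4)·0.0000) / (11.8) = 0.4237
Iteration 2:
  p = (-3 - (-2)·1.0811 - (-1.8)·-0.5128 - (3)·0.4237) / (8.8) = -0.3445
  q = (8 - (-0.6)·-0.3409 - (0.8)·-0.5128 - (3)·0.4237) / (7.4) = 0.9371
  r = (-4 - (-0.9)·-0.3409 - (-2)·1.0811 - (0.9)·0.4237) / (7.8) = -0.3238
  s = (5 - (-2.1)·-0.3409 - (3.7)·1.0811 - (4)·-0.5128) / (11.8) = 0.1979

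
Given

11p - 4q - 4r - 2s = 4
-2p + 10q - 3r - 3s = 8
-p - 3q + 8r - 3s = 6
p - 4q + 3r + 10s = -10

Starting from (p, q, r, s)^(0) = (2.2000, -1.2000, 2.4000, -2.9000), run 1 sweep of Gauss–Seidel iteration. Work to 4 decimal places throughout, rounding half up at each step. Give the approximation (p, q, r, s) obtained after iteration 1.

Iteration 1:
  p = (4 - (-4)·-1.2000 - (-4)·2.4000 - (-2)·-2.9000) / (11) = 0.2727
  q = (8 - (-2)·0.2727 - (-3)·2.4000 - (-3)·-2.9000) / (10) = 0.7045
  r = (6 - (-1)·0.2727 - (-3)·0.7045 - (-3)·-2.9000) / (8) = -0.0392
  s = (-10 - (1)·0.2727 - (-4)·0.7045 - (3)·-0.0392) / (10) = -0.7337

(0.2727, 0.7045, -0.0392, -0.7337)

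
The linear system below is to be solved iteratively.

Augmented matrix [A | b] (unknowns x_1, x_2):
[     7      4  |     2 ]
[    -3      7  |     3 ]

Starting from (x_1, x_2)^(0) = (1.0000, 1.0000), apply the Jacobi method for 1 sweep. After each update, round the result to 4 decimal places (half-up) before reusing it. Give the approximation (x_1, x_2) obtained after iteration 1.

(-0.2857, 0.8571)

Iteration 1:
  x_1 = (2 - (4)·1.0000) / (7) = -0.2857
  x_2 = (3 - (-3)·1.0000) / (7) = 0.8571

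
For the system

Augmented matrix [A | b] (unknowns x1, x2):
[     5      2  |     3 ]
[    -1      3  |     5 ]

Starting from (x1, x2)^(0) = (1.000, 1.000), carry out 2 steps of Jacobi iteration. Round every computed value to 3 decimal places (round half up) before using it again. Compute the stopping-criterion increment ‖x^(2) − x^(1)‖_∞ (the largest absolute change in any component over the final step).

Iteration 1:
  x1 = (3 - (2)·1.000) / (5) = 0.200
  x2 = (5 - (-1)·1.000) / (3) = 2.000
Iteration 2:
  x1 = (3 - (2)·2.000) / (5) = -0.200
  x2 = (5 - (-1)·0.200) / (3) = 1.733
Change: (-0.400, -0.267) → max |·| = 0.400

0.400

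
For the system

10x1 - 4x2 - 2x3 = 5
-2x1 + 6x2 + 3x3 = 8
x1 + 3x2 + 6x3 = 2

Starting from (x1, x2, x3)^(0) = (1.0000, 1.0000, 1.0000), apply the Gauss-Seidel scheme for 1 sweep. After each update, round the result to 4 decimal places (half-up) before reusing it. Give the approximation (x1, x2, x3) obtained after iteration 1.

Iteration 1:
  x1 = (5 - (-4)·1.0000 - (-2)·1.0000) / (10) = 1.1000
  x2 = (8 - (-2)·1.1000 - (3)·1.0000) / (6) = 1.2000
  x3 = (2 - (1)·1.1000 - (3)·1.2000) / (6) = -0.4500

(1.1000, 1.2000, -0.4500)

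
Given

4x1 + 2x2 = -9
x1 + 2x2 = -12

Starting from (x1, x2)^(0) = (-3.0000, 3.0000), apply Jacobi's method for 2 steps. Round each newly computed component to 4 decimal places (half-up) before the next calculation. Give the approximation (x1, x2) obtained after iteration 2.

(0.0000, -4.1250)

Iteration 1:
  x1 = (-9 - (2)·3.0000) / (4) = -3.7500
  x2 = (-12 - (1)·-3.0000) / (2) = -4.5000
Iteration 2:
  x1 = (-9 - (2)·-4.5000) / (4) = 0.0000
  x2 = (-12 - (1)·-3.7500) / (2) = -4.1250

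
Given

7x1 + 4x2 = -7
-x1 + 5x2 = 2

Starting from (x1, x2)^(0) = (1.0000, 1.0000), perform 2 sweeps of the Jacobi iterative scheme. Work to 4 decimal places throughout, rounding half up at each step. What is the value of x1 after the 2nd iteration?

-1.3429

Iteration 1:
  x1 = (-7 - (4)·1.0000) / (7) = -1.5714
  x2 = (2 - (-1)·1.0000) / (5) = 0.6000
Iteration 2:
  x1 = (-7 - (4)·0.6000) / (7) = -1.3429
  x2 = (2 - (-1)·-1.5714) / (5) = 0.0857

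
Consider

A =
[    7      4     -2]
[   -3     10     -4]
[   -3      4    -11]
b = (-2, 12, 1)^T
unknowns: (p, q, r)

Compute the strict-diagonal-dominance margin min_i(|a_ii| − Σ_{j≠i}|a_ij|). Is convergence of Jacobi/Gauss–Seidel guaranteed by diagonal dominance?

1

row 1: |7| − (4+2) = 1
row 2: |10| − (3+4) = 3
row 3: |-11| − (3+4) = 4
minimum over rows = 1 → strictly diagonally dominant (convergence guaranteed)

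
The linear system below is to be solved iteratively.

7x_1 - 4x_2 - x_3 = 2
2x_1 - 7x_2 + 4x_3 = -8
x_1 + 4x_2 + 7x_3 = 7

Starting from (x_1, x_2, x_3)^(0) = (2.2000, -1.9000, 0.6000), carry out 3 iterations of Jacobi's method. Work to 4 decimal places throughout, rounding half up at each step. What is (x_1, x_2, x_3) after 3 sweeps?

(1.3854, 1.5813, -0.3644)

Iteration 1:
  x_1 = (2 - (-4)·-1.9000 - (-1)·0.6000) / (7) = -0.7143
  x_2 = (-8 - (2)·2.2000 - (4)·0.6000) / (-7) = 2.1143
  x_3 = (7 - (1)·2.2000 - (4)·-1.9000) / (7) = 1.7714
Iteration 2:
  x_1 = (2 - (-4)·2.1143 - (-1)·1.7714) / (7) = 1.7469
  x_2 = (-8 - (2)·-0.7143 - (4)·1.7714) / (-7) = 1.9510
  x_3 = (7 - (1)·-0.7143 - (4)·2.1143) / (7) = -0.1061
Iteration 3:
  x_1 = (2 - (-4)·1.9510 - (-1)·-0.1061) / (7) = 1.3854
  x_2 = (-8 - (2)·1.7469 - (4)·-0.1061) / (-7) = 1.5813
  x_3 = (7 - (1)·1.7469 - (4)·1.9510) / (7) = -0.3644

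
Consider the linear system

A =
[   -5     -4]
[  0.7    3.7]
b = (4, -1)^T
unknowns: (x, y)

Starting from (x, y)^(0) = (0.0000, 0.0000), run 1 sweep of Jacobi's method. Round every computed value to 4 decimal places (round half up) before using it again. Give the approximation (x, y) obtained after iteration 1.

Iteration 1:
  x = (4 - (-4)·0.0000) / (-5) = -0.8000
  y = (-1 - (0.7)·0.0000) / (3.7) = -0.2703

(-0.8000, -0.2703)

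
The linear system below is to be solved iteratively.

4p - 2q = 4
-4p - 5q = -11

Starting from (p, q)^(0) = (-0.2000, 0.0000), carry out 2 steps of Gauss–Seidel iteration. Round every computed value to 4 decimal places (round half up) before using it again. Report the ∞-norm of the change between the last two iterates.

0.7000

Iteration 1:
  p = (4 - (-2)·0.0000) / (4) = 1.0000
  q = (-11 - (-4)·1.0000) / (-5) = 1.4000
Iteration 2:
  p = (4 - (-2)·1.4000) / (4) = 1.7000
  q = (-11 - (-4)·1.7000) / (-5) = 0.8400
Change: (0.7000, -0.5600) → max |·| = 0.7000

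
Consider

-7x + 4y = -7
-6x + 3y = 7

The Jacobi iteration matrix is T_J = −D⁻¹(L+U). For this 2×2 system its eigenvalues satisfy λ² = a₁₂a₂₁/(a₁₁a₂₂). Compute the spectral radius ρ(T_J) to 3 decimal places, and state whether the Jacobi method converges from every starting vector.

1.069

a₁₂a₂₁/(a₁₁a₂₂) = (4)·(-6) / ((-7)·(3)) = 1.142857
ρ = √|1.142857| = √1.142857 = 1.069
ρ > 1, so Jacobi diverges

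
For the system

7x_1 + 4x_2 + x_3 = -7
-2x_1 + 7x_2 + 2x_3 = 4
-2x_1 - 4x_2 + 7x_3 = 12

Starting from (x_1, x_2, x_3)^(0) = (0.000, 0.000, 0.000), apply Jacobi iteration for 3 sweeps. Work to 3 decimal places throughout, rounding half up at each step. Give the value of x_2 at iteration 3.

-0.379

Iteration 1:
  x_1 = (-7 - (4)·0.000 - (1)·0.000) / (7) = -1.000
  x_2 = (4 - (-2)·0.000 - (2)·0.000) / (7) = 0.571
  x_3 = (12 - (-2)·0.000 - (-4)·0.000) / (7) = 1.714
Iteration 2:
  x_1 = (-7 - (4)·0.571 - (1)·1.714) / (7) = -1.571
  x_2 = (4 - (-2)·-1.000 - (2)·1.714) / (7) = -0.204
  x_3 = (12 - (-2)·-1.000 - (-4)·0.571) / (7) = 1.755
Iteration 3:
  x_1 = (-7 - (4)·-0.204 - (1)·1.755) / (7) = -1.134
  x_2 = (4 - (-2)·-1.571 - (2)·1.755) / (7) = -0.379
  x_3 = (12 - (-2)·-1.571 - (-4)·-0.204) / (7) = 1.149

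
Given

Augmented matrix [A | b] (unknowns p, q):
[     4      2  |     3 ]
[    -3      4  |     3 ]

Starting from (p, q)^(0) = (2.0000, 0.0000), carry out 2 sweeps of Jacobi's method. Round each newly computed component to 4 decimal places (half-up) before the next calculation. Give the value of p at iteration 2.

-0.3750

Iteration 1:
  p = (3 - (2)·0.0000) / (4) = 0.7500
  q = (3 - (-3)·2.0000) / (4) = 2.2500
Iteration 2:
  p = (3 - (2)·2.2500) / (4) = -0.3750
  q = (3 - (-3)·0.7500) / (4) = 1.3125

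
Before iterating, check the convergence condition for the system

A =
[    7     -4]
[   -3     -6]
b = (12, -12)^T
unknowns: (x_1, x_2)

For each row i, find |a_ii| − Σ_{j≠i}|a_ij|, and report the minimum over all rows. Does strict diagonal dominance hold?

3

row 1: |7| − (4) = 3
row 2: |-6| − (3) = 3
minimum over rows = 3 → strictly diagonally dominant (convergence guaranteed)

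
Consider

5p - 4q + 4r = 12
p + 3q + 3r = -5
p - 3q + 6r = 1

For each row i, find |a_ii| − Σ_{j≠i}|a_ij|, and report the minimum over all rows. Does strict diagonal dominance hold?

row 1: |5| − (4+4) = -3
row 2: |3| − (1+3) = -1
row 3: |6| − (1+3) = 2
minimum over rows = -3 → not strictly diagonally dominant

-3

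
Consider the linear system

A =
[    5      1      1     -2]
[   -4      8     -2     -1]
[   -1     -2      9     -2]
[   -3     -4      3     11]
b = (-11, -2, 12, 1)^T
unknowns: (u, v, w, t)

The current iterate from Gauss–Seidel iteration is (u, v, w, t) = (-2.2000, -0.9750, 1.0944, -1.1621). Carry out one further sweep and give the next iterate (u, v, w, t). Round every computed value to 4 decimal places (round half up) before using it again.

One sweep:
  u = (-11 - (1)·-0.9750 - (1)·1.0944 - (-2)·-1.1621) / (5) = -2.6887
  v = (-2 - (-4)·-2.6887 - (-2)·1.0944 - (-1)·-1.1621) / (8) = -1.4660
  w = (12 - (-1)·-2.6887 - (-2)·-1.4660 - (-2)·-1.1621) / (9) = 0.4506
  t = (1 - (-3)·-2.6887 - (-4)·-1.4660 - (3)·0.4506) / (11) = -1.2984

(-2.6887, -1.4660, 0.4506, -1.2984)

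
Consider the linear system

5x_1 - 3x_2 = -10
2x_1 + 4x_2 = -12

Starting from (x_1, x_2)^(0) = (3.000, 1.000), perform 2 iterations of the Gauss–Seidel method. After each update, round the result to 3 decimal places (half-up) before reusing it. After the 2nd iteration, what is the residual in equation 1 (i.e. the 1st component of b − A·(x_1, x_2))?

2.970

Iteration 1:
  x_1 = (-10 - (-3)·1.000) / (5) = -1.400
  x_2 = (-12 - (2)·-1.400) / (4) = -2.300
Iteration 2:
  x_1 = (-10 - (-3)·-2.300) / (5) = -3.380
  x_2 = (-12 - (2)·-3.380) / (4) = -1.310
Residual b − A·x = (2.970, 0.000)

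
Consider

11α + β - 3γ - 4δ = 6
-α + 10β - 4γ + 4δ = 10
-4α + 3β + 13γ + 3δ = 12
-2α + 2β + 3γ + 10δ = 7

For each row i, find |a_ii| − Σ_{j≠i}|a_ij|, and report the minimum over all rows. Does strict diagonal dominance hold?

1

row 1: |11| − (1+3+4) = 3
row 2: |10| − (1+4+4) = 1
row 3: |13| − (4+3+3) = 3
row 4: |10| − (2+2+3) = 3
minimum over rows = 1 → strictly diagonally dominant (convergence guaranteed)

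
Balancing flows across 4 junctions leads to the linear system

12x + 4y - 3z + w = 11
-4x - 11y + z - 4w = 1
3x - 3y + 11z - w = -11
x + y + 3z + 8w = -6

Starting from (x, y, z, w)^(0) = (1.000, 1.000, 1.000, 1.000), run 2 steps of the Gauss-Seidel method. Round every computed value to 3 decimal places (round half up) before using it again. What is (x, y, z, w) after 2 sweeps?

(0.830, -0.407, -1.363, -0.292)

Iteration 1:
  x = (11 - (4)·1.000 - (-3)·1.000 - (1)·1.000) / (12) = 0.750
  y = (1 - (-4)·0.750 - (1)·1.000 - (-4)·1.000) / (-11) = -0.636
  z = (-11 - (3)·0.750 - (-3)·-0.636 - (-1)·1.000) / (11) = -1.287
  w = (-6 - (1)·0.750 - (1)·-0.636 - (3)·-1.287) / (8) = -0.282
Iteration 2:
  x = (11 - (4)·-0.636 - (-3)·-1.287 - (1)·-0.282) / (12) = 0.830
  y = (1 - (-4)·0.830 - (1)·-1.287 - (-4)·-0.282) / (-11) = -0.407
  z = (-11 - (3)·0.830 - (-3)·-0.407 - (-1)·-0.282) / (11) = -1.363
  w = (-6 - (1)·0.830 - (1)·-0.407 - (3)·-1.363) / (8) = -0.292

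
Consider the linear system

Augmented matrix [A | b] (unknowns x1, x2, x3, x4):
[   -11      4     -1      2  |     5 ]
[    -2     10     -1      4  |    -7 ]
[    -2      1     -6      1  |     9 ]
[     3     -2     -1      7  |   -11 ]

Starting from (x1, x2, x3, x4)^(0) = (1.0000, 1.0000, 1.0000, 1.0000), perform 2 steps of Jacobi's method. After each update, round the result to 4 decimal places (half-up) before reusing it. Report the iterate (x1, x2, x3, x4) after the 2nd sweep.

Iteration 1:
  x1 = (5 - (4)·1.0000 - (-1)·1.0000 - (2)·1.0000) / (-11) = 0.0000
  x2 = (-7 - (-2)·1.0000 - (-1)·1.0000 - (4)·1.0000) / (10) = -0.8000
  x3 = (9 - (-2)·1.0000 - (1)·1.0000 - (1)·1.0000) / (-6) = -1.5000
  x4 = (-11 - (3)·1.0000 - (-2)·1.0000 - (-1)·1.0000) / (7) = -1.5714
Iteration 2:
  x1 = (5 - (4)·-0.8000 - (-1)·-1.5000 - (2)·-1.5714) / (-11) = -0.8948
  x2 = (-7 - (-2)·0.0000 - (-1)·-1.5000 - (4)·-1.5714) / (10) = -0.2214
  x3 = (9 - (-2)·0.0000 - (1)·-0.8000 - (1)·-1.5714) / (-6) = -1.8952
  x4 = (-11 - (3)·0.0000 - (-2)·-0.8000 - (-1)·-1.5000) / (7) = -2.0143

(-0.8948, -0.2214, -1.8952, -2.0143)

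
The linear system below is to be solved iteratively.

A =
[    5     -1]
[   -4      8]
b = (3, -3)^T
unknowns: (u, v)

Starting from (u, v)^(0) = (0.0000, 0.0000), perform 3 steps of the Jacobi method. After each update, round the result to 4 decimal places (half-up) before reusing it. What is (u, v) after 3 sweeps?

(0.5850, -0.1125)

Iteration 1:
  u = (3 - (-1)·0.0000) / (5) = 0.6000
  v = (-3 - (-4)·0.0000) / (8) = -0.3750
Iteration 2:
  u = (3 - (-1)·-0.3750) / (5) = 0.5250
  v = (-3 - (-4)·0.6000) / (8) = -0.0750
Iteration 3:
  u = (3 - (-1)·-0.0750) / (5) = 0.5850
  v = (-3 - (-4)·0.5250) / (8) = -0.1125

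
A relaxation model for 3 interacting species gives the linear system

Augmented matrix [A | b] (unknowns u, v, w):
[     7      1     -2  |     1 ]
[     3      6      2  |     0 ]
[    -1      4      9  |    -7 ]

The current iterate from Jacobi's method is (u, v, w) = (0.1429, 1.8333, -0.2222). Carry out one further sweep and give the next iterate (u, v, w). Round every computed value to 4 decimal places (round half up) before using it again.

One sweep:
  u = (1 - (1)·1.8333 - (-2)·-0.2222) / (7) = -0.1825
  v = (0 - (3)·0.1429 - (2)·-0.2222) / (6) = 0.0026
  w = (-7 - (-1)·0.1429 - (4)·1.8333) / (9) = -1.5767

(-0.1825, 0.0026, -1.5767)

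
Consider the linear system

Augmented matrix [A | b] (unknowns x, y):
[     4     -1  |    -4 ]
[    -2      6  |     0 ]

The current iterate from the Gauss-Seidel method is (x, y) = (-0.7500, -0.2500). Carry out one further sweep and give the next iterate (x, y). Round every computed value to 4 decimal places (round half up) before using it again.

(-1.0625, -0.3542)

One sweep:
  x = (-4 - (-1)·-0.2500) / (4) = -1.0625
  y = (0 - (-2)·-1.0625) / (6) = -0.3542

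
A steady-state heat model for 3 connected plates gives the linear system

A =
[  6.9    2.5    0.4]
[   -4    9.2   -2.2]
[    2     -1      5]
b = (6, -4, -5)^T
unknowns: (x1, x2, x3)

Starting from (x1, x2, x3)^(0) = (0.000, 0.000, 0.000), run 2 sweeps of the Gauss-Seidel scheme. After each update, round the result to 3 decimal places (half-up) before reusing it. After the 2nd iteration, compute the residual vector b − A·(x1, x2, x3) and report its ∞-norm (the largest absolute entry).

Iteration 1:
  x1 = (6 - (2.5)·0.000 - (0.4)·0.000) / (6.9) = 0.870
  x2 = (-4 - (-4)·0.870 - (-2.2)·0.000) / (9.2) = -0.057
  x3 = (-5 - (2)·0.870 - (-1)·-0.057) / (5) = -1.359
Iteration 2:
  x1 = (6 - (2.5)·-0.057 - (0.4)·-1.359) / (6.9) = 0.969
  x2 = (-4 - (-4)·0.969 - (-2.2)·-1.359) / (9.2) = -0.338
  x3 = (-5 - (2)·0.969 - (-1)·-0.338) / (5) = -1.455
Residual b − A·x = (0.741, -0.215, -0.001); ∞-norm = 0.741

0.741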